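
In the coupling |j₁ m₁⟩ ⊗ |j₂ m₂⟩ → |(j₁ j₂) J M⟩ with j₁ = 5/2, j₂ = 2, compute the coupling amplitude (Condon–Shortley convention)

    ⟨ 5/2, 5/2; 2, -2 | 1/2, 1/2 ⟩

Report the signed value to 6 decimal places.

√[2·4!1!0!/6! · 5!0!0!4!1!0!] = √(192)
  +(−1)^0/∏(0,4,0,0,1,0)! = 1/24  (running 1/24)
⟨..|..⟩ = √(192)·(1/24) = +0.577350

+0.577350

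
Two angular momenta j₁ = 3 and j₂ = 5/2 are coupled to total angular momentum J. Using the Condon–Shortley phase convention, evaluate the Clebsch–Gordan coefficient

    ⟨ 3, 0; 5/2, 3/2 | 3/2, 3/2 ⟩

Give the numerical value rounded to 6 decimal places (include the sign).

-0.414039  (= −√(6/35))

triangle: 4!·2!·1!/8! = 48/40320
(j±m)!: 3!·3!·4!·1!·3!·0! = 5184
prefactor² = (2J+1)·Δ·N² = 864/35
  k=3: −1/(3!·1!·0!·1!·2!·0!) = -1/12
Σ = -1/12  ⇒  CG² = 864/35·(-1/12)² = 6/35
CG = −√(6/35) = -0.414039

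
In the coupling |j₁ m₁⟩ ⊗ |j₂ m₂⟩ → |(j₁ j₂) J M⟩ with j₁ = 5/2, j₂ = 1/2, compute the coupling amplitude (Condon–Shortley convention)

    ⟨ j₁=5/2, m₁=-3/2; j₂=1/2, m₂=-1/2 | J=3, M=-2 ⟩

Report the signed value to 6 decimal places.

√[7·0!5!1!/7! · 1!4!0!1!1!5!] = √(480)
  +(−1)^0/∏(0,0,4,0,1,1)! = 1/24  (running 1/24)
⟨..|..⟩ = √(480)·(1/24) = +0.912871

+√(5/6) = +0.912871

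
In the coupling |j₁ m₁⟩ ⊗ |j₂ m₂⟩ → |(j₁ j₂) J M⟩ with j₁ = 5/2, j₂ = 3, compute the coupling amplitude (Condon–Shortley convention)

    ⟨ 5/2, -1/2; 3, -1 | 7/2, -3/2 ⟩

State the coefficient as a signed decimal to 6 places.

triangle: 2!×3!×4!/10! = 288/3628800
(j±m)!: 2!×3!×2!×4!×2!×5! = 138240
prefactor² = (2J+1)×Δ×N² = 3072/35
  k=0: +1/(0!×2!×3!×2!×0!×2!) = 1/48
  k=1: −1/(1!×1!×2!×1!×1!×3!) = -1/12
  k=2: +1/(2!×0!×1!×0!×2!×4!) = 1/96
Σ = -5/96  ⇒  CG² = 3072/35×(-5/96)² = 5/21
CG = −√(5/21) = -0.487950

-0.487950  (= −√(5/21))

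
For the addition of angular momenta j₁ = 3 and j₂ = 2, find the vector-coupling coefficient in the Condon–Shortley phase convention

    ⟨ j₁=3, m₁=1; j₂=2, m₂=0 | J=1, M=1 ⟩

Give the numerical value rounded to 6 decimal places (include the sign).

+√(6/35) = +0.414039

j₁+j₂−J=4  J+j₁−j₂=2  J−j₁+j₂=0  j₁+j₂+J+1=7
(j₁±m₁, j₂±m₂, J±M) = (4,2,2,2,2,0)
P² = 384/35
sum k=2..2:
  [2] +1/8 = 1/8
S = 1/8
C² = P²·S² = 6/35 ; C = +0.414039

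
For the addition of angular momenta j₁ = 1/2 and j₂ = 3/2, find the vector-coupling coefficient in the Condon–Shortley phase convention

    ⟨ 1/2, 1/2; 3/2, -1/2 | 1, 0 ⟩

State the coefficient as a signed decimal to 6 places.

triangle: 1!·0!·2!/4! = 2/24
(j±m)!: 1!·0!·1!·2!·1!·1! = 2
prefactor² = (2J+1)·Δ·N² = 1/2
  k=0: +1/(0!·1!·0!·1!·0!·1!) = 1
Σ = 1  ⇒  CG² = 1/2·1² = 1/2
CG = +√(1/2) = +0.707107

+√(1/2) = +0.707107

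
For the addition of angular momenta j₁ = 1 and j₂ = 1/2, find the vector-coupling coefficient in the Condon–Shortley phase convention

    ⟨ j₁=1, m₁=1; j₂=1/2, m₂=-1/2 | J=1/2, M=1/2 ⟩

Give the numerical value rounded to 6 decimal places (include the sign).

triangle: 1!·1!·0!/3! = 1/6
(j±m)!: 2!·0!·0!·1!·1!·0! = 2
prefactor² = (2J+1)·Δ·N² = 2/3
  k=0: +1/(0!·1!·0!·0!·1!·0!) = 1
Σ = 1  ⇒  CG² = 2/3·1² = 2/3
CG = +√(2/3) = +0.816497

+0.816497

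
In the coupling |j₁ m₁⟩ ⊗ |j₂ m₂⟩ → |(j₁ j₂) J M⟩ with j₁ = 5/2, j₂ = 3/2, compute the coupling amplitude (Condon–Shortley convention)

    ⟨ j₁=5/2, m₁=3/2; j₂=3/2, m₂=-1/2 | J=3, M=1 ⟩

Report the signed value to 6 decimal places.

triangle: 1!*4!*2!/8! = 48/40320
(j±m)!: 4!*1!*1!*2!*4!*2! = 2304
prefactor² = (2J+1)*Δ*N² = 96/5
  k=0: +1/(0!*1!*1!*1!*3!*1!) = 1/6
  k=1: −1/(1!*0!*0!*0!*4!*2!) = -1/48
Σ = 7/48  ⇒  CG² = 96/5*7/48² = 49/120
CG = +√(49/120) = +0.639010

+0.639010  (= +√(49/120))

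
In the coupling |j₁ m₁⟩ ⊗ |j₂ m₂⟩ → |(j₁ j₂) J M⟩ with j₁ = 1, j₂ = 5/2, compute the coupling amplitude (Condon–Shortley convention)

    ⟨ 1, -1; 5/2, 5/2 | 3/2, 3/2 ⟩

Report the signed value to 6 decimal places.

√[4·2!0!3!/6! · 0!2!5!0!3!0!] = √(96)
  +(−1)^2/∏(2,0,0,3,0,0)! = 1/12  (running 1/12)
⟨..|..⟩ = √(96)·(1/12) = +0.816497

+√(2/3) ≈ +0.816497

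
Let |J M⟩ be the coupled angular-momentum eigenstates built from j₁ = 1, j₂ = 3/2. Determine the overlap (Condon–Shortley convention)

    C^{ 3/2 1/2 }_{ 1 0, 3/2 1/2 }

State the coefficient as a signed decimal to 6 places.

-0.258199  (= −√(1/15))

j₁+j₂−J=1  J+j₁−j₂=1  J−j₁+j₂=2  j₁+j₂+J+1=5
(j₁±m₁, j₂±m₂, J±M) = (1,1,2,1,2,1)
P² = 4/15
sum k=0..1:
  [0] +1/2 = 1/2
  [1] −1/1 = -1
S = -1/2
C² = P²·S² = 1/15 ; C = -0.258199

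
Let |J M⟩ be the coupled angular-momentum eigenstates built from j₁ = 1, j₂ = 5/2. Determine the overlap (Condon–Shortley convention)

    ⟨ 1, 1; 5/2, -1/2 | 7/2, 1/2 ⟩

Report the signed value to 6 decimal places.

+√(2/7) ≈ +0.534522

triangle: 0!×2!×5!/8! = 240/40320
(j±m)!: 2!×0!×2!×3!×4!×3! = 3456
prefactor² = (2J+1)×Δ×N² = 1152/7
  k=0: +1/(0!×0!×0!×2!×2!×3!) = 1/24
Σ = 1/24  ⇒  CG² = 1152/7×1/24² = 2/7
CG = +√(2/7) = +0.534522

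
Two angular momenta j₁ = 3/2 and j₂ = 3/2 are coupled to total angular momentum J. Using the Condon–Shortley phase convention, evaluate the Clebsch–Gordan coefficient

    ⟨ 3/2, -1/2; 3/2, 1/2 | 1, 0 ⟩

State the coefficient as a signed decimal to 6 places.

−√(1/20) = -0.223607

√[3·2!1!1!/5! · 1!2!2!1!1!1!] = √(1/5)
  +(−1)^1/∏(1,1,1,1,0,0)! = -1  (running -1)
  +(−1)^2/∏(2,0,0,0,1,1)! = 1/2  (running -1/2)
⟨..|..⟩ = √(1/5)·(-1/2) = -0.223607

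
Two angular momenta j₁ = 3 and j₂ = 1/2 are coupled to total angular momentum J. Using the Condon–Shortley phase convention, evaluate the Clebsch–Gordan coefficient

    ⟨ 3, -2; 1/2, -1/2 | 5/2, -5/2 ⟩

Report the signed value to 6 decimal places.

+0.377964  (= +√(1/7))

√[6·1!5!0!/7! · 1!5!0!1!0!5!] = √(14400/7)
  +(−1)^0/∏(0,1,5,0,0,0)! = 1/120  (running 1/120)
⟨..|..⟩ = √(14400/7)·(1/120) = +0.377964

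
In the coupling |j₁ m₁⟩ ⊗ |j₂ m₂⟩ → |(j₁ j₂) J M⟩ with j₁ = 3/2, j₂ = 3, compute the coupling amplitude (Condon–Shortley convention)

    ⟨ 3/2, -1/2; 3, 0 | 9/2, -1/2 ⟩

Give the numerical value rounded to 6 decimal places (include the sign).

+√(10/21) ≈ +0.690066

√[10·0!3!6!/10! · 1!2!3!3!4!5!] = √(17280/7)
  +(−1)^0/∏(0,0,2,3,1,3)! = 1/72  (running 1/72)
⟨..|..⟩ = √(17280/7)·(1/72) = +0.690066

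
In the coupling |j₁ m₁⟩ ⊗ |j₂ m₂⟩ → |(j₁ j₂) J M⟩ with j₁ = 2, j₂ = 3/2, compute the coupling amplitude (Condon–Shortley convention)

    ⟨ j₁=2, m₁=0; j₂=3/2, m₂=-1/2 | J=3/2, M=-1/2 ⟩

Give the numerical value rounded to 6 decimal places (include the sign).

−√(1/5) = -0.447214

j₁+j₂−J=2  J+j₁−j₂=2  J−j₁+j₂=1  j₁+j₂+J+1=6
(j₁±m₁, j₂±m₂, J±M) = (2,2,1,2,1,2)
P² = 16/45
sum k=0..1:
  [0] +1/4 = 1/4
  [1] −1/1 = -1
S = -3/4
C² = P²·S² = 1/5 ; C = -0.447214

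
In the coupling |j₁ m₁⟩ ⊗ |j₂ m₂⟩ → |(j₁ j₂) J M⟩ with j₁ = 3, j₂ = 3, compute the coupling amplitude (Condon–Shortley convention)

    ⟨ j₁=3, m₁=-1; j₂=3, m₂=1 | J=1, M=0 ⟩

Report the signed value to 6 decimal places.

−√(1/28) ≈ -0.188982

j₁+j₂−J=5  J+j₁−j₂=1  J−j₁+j₂=1  j₁+j₂+J+1=8
(j₁±m₁, j₂±m₂, J±M) = (2,4,4,2,1,1)
P² = 144/7
sum k=3..4:
  [3] −1/12 = -1/12
  [4] +1/24 = 1/24
S = -1/24
C² = P²·S² = 1/28 ; C = -0.188982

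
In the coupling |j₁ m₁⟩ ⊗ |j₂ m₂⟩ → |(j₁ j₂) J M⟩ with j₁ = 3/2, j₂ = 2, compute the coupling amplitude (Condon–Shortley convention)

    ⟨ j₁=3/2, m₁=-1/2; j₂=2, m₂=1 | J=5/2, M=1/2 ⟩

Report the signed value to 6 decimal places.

-0.597614

j₁+j₂−J=1  J+j₁−j₂=2  J−j₁+j₂=3  j₁+j₂+J+1=7
(j₁±m₁, j₂±m₂, J±M) = (1,2,3,1,3,2)
P² = 72/35
sum k=0..1:
  [0] +1/12 = 1/12
  [1] −1/2 = -1/2
S = -5/12
C² = P²·S² = 5/14 ; C = -0.597614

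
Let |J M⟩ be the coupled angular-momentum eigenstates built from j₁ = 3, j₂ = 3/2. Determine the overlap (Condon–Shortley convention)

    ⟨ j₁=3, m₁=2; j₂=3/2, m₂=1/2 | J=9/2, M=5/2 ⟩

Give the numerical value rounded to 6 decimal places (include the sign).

√[10·0!6!3!/10! · 5!1!2!1!7!2!] = √(28800)
  +(−1)^0/∏(0,0,1,2,5,1)! = 1/240  (running 1/240)
⟨..|..⟩ = √(28800)·(1/240) = +0.707107

+√(1/2) ≈ +0.707107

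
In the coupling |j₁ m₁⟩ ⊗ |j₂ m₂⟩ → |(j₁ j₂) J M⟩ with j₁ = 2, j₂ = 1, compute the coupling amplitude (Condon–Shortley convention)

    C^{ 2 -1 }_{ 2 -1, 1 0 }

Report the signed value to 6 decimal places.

-0.408248

triangle: 1!·3!·1!/6! = 6/720
(j±m)!: 1!·3!·1!·1!·1!·3! = 36
prefactor² = (2J+1)·Δ·N² = 3/2
  k=0: +1/(0!·1!·3!·1!·0!·0!) = 1/6
  k=1: −1/(1!·0!·2!·0!·1!·1!) = -1/2
Σ = -1/3  ⇒  CG² = 3/2·(-1/3)² = 1/6
CG = −√(1/6) = -0.408248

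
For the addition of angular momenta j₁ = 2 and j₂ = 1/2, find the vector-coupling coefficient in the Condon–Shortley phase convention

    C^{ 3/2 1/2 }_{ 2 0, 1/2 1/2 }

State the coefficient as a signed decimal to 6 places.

√[4·1!3!0!/5! · 2!2!1!0!2!1!] = √(8/5)
  +(−1)^1/∏(1,0,1,0,2,0)! = -1/2  (running -1/2)
⟨..|..⟩ = √(8/5)·(-1/2) = -0.632456

−√(2/5) = -0.632456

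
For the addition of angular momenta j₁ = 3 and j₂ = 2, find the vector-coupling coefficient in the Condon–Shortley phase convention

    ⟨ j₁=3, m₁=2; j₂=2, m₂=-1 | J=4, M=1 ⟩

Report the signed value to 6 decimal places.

j₁+j₂−J=1  J+j₁−j₂=5  J−j₁+j₂=3  j₁+j₂+J+1=10
(j₁±m₁, j₂±m₂, J±M) = (5,1,1,3,5,3)
P² = 6480/7
sum k=0..1:
  [0] +1/48 = 1/48
  [1] −1/720 = -1/720
S = 7/360
C² = P²·S² = 7/20 ; C = +0.591608

+0.591608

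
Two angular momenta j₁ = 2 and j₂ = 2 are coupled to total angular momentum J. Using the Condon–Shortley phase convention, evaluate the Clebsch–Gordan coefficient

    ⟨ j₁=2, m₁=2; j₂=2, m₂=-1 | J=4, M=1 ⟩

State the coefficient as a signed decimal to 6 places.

√[9·0!4!4!/9! · 4!0!1!3!5!3!] = √(10368/7)
  +(−1)^0/∏(0,0,0,1,4,3)! = 1/144  (running 1/144)
⟨..|..⟩ = √(10368/7)·(1/144) = +0.267261

+√(1/14) ≈ +0.267261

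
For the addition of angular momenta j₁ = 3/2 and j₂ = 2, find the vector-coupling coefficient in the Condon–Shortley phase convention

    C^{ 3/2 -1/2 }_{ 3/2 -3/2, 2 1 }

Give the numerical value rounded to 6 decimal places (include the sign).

+√(2/5) = +0.632456

√[4·2!1!2!/6! · 0!3!3!1!1!2!] = √(8/5)
  +(−1)^2/∏(2,0,1,1,0,1)! = 1/2  (running 1/2)
⟨..|..⟩ = √(8/5)·(1/2) = +0.632456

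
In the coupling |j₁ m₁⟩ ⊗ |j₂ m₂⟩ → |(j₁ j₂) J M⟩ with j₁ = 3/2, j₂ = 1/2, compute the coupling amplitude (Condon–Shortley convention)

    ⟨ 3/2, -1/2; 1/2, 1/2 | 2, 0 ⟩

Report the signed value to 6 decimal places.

+√(1/2) ≈ +0.707107

j₁+j₂−J=0  J+j₁−j₂=3  J−j₁+j₂=1  j₁+j₂+J+1=5
(j₁±m₁, j₂±m₂, J±M) = (1,2,1,0,2,2)
P² = 2
sum k=0..0:
  [0] +1/2 = 1/2
S = 1/2
C² = P²·S² = 1/2 ; C = +0.707107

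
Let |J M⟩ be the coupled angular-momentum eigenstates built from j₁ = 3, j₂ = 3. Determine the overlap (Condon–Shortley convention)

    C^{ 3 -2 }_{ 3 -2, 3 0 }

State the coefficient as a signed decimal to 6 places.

triangle: 3!·3!·3!/10! = 216/3628800
(j±m)!: 1!·5!·3!·3!·1!·5! = 518400
prefactor² = (2J+1)·Δ·N² = 216
  k=2: +1/(2!·1!·3!·1!·0!·2!) = 1/24
  k=3: −1/(3!·0!·2!·0!·1!·3!) = -1/72
Σ = 1/36  ⇒  CG² = 216·1/36² = 1/6
CG = +√(1/6) = +0.408248

+√(1/6) = +0.408248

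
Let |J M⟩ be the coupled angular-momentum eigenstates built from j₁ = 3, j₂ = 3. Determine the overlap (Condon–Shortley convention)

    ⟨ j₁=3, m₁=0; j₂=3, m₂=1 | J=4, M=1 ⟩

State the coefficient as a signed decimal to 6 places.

-0.312094  (= −√(15/154))

√[9·2!4!4!/11! · 3!3!4!2!5!3!] = √(124416/385)
  +(−1)^0/∏(0,2,3,4,1,0)! = 1/288  (running 1/288)
  +(−1)^1/∏(1,1,2,3,2,1)! = -1/24  (running -11/288)
  +(−1)^2/∏(2,0,1,2,3,2)! = 1/48  (running -5/288)
⟨..|..⟩ = √(124416/385)·(-5/288) = -0.312094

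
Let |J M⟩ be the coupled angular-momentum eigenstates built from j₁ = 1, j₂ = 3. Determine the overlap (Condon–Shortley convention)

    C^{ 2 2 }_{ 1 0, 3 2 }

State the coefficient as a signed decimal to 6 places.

−√(5/21) ≈ -0.487950

√[5·2!0!4!/7! · 1!1!5!1!4!0!] = √(960/7)
  +(−1)^1/∏(1,1,0,4,0,0)! = -1/24  (running -1/24)
⟨..|..⟩ = √(960/7)·(-1/24) = -0.487950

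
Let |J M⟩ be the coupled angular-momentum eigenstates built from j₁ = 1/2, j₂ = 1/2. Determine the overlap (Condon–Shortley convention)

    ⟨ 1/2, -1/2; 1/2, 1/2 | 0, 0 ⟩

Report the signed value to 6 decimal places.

triangle: 1!×0!×0!/2! = 1/2
(j±m)!: 0!×1!×1!×0!×0!×0! = 1
prefactor² = (2J+1)×Δ×N² = 1/2
  k=1: −1/(1!×0!×0!×0!×0!×0!) = -1
Σ = -1  ⇒  CG² = 1/2×(-1)² = 1/2
CG = −√(1/2) = -0.707107

−√(1/2) ≈ -0.707107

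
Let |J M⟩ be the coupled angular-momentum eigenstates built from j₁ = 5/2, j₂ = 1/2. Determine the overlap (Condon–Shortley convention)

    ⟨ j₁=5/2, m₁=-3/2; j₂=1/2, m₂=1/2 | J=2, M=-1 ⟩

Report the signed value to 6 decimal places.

−√(2/3) = -0.816497

√[5·1!4!0!/6! · 1!4!1!0!1!3!] = √(24)
  +(−1)^1/∏(1,0,3,0,1,0)! = -1/6  (running -1/6)
⟨..|..⟩ = √(24)·(-1/6) = -0.816497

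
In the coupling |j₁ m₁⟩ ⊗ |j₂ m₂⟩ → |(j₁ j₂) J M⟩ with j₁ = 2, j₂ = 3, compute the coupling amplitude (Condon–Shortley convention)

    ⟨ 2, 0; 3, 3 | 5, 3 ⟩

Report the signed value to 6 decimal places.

+√(2/15) = +0.365148

√[11·0!4!6!/11! · 2!2!6!0!8!2!] = √(1105920)
  +(−1)^0/∏(0,0,2,6,2,0)! = 1/2880  (running 1/2880)
⟨..|..⟩ = √(1105920)·(1/2880) = +0.365148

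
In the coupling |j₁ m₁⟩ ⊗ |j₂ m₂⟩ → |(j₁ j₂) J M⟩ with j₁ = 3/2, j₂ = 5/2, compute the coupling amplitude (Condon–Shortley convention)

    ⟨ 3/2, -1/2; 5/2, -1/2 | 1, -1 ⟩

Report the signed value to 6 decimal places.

triangle: 3!×0!×2!/6! = 12/720
(j±m)!: 1!×2!×2!×3!×0!×2! = 48
prefactor² = (2J+1)×Δ×N² = 12/5
  k=2: +1/(2!×1!×0!×0!×0!×2!) = 1/4
Σ = 1/4  ⇒  CG² = 12/5×1/4² = 3/20
CG = +√(3/20) = +0.387298

+√(3/20) ≈ +0.387298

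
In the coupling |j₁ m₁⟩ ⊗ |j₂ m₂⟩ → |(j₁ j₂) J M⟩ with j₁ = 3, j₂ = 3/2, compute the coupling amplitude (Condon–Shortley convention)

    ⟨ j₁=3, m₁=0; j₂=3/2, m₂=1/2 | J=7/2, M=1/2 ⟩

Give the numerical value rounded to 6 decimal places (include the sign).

−√(2/21) = -0.308607

j₁+j₂−J=1  J+j₁−j₂=5  J−j₁+j₂=2  j₁+j₂+J+1=9
(j₁±m₁, j₂±m₂, J±M) = (3,3,2,1,4,3)
P² = 384/7
sum k=0..1:
  [0] +1/24 = 1/24
  [1] −1/12 = -1/12
S = -1/24
C² = P²·S² = 2/21 ; C = -0.308607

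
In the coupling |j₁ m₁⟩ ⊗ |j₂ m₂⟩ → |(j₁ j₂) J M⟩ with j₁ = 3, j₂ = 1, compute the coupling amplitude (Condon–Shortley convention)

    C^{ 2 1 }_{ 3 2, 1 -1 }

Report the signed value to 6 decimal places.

+0.690066

triangle: 2!×4!×0!/7! = 48/5040
(j±m)!: 5!×1!×0!×2!×3!×1! = 1440
prefactor² = (2J+1)×Δ×N² = 480/7
  k=0: +1/(0!×2!×1!×0!×3!×0!) = 1/12
Σ = 1/12  ⇒  CG² = 480/7×1/12² = 10/21
CG = +√(10/21) = +0.690066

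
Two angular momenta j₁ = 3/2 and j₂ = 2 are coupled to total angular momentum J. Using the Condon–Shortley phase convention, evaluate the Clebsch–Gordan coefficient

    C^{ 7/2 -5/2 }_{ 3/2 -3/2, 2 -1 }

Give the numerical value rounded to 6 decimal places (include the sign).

+√(4/7) = +0.755929

j₁+j₂−J=0  J+j₁−j₂=3  J−j₁+j₂=4  j₁+j₂+J+1=8
(j₁±m₁, j₂±m₂, J±M) = (0,3,1,3,1,6)
P² = 5184/7
sum k=0..0:
  [0] +1/36 = 1/36
S = 1/36
C² = P²·S² = 4/7 ; C = +0.755929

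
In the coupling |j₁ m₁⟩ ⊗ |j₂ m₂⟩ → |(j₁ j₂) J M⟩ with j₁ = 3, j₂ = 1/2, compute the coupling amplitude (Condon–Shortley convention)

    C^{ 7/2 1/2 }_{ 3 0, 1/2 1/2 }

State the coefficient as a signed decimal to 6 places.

√[8·0!6!1!/8! · 3!3!1!0!4!3!] = √(5184/7)
  +(−1)^0/∏(0,0,3,1,3,0)! = 1/36  (running 1/36)
⟨..|..⟩ = √(5184/7)·(1/36) = +0.755929

+√(4/7) = +0.755929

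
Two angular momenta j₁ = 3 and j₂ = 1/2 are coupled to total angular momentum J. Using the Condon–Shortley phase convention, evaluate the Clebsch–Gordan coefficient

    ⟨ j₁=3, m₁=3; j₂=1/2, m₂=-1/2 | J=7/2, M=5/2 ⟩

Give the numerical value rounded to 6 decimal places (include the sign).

triangle: 0!*6!*1!/8! = 720/40320
(j±m)!: 6!*0!*0!*1!*6!*1! = 518400
prefactor² = (2J+1)*Δ*N² = 518400/7
  k=0: +1/(0!*0!*0!*0!*6!*1!) = 1/720
Σ = 1/720  ⇒  CG² = 518400/7*1/720² = 1/7
CG = +√(1/7) = +0.377964

+√(1/7) ≈ +0.377964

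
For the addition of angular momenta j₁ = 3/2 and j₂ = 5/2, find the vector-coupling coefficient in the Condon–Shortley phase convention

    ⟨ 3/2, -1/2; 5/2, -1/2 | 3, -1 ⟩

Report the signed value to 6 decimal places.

√[7·1!2!4!/8! · 1!2!2!3!2!4!] = √(48/5)
  +(−1)^0/∏(0,1,2,2,0,2)! = 1/8  (running 1/8)
  +(−1)^1/∏(1,0,1,1,1,3)! = -1/6  (running -1/24)
⟨..|..⟩ = √(48/5)·(-1/24) = -0.129099

−√(1/60) ≈ -0.129099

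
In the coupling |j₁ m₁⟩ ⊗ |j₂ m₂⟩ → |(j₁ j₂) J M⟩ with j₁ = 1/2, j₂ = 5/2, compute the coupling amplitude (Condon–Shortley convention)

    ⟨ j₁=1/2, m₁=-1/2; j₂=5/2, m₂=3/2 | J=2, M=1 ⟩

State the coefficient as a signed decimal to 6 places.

j₁+j₂−J=1  J+j₁−j₂=0  J−j₁+j₂=4  j₁+j₂+J+1=6
(j₁±m₁, j₂±m₂, J±M) = (0,1,4,1,3,1)
P² = 24
sum k=1..1:
  [1] −1/6 = -1/6
S = -1/6
C² = P²·S² = 2/3 ; C = -0.816497

-0.816497  (= −√(2/3))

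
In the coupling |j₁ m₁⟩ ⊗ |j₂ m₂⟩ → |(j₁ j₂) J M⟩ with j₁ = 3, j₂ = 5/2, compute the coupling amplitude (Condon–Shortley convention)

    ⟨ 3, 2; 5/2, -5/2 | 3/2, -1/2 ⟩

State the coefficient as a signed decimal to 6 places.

+√(5/21) ≈ +0.487950

√[4·4!2!1!/8! · 5!1!0!5!1!2!] = √(960/7)
  +(−1)^0/∏(0,4,1,0,1,1)! = 1/24  (running 1/24)
⟨..|..⟩ = √(960/7)·(1/24) = +0.487950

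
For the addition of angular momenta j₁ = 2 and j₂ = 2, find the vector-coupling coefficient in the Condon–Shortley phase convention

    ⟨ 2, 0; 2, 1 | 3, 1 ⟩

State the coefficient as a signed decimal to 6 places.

j₁+j₂−J=1  J+j₁−j₂=3  J−j₁+j₂=3  j₁+j₂+J+1=8
(j₁±m₁, j₂±m₂, J±M) = (2,2,3,1,4,2)
P² = 36/5
sum k=0..1:
  [0] +1/12 = 1/12
  [1] −1/4 = -1/4
S = -1/6
C² = P²·S² = 1/5 ; C = -0.447214

−√(1/5) = -0.447214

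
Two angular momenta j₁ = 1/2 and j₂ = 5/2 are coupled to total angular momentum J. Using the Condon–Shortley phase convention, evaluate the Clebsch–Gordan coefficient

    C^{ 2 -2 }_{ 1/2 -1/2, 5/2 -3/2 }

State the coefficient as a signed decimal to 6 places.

−√(1/6) ≈ -0.408248

triangle: 1!×0!×4!/6! = 24/720
(j±m)!: 0!×1!×1!×4!×0!×4! = 576
prefactor² = (2J+1)×Δ×N² = 96
  k=1: −1/(1!×0!×0!×0!×0!×4!) = -1/24
Σ = -1/24  ⇒  CG² = 96×(-1/24)² = 1/6
CG = −√(1/6) = -0.408248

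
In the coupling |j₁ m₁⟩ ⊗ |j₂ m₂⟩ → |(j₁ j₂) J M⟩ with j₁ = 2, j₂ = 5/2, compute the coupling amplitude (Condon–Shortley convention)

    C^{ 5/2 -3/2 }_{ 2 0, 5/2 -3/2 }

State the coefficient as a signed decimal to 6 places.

j₁+j₂−J=2  J+j₁−j₂=2  J−j₁+j₂=3  j₁+j₂+J+1=8
(j₁±m₁, j₂±m₂, J±M) = (2,2,1,4,1,4)
P² = 288/35
sum k=0..1:
  [0] +1/8 = 1/8
  [1] −1/6 = -1/6
S = -1/24
C² = P²·S² = 1/70 ; C = -0.119523

−√(1/70) ≈ -0.119523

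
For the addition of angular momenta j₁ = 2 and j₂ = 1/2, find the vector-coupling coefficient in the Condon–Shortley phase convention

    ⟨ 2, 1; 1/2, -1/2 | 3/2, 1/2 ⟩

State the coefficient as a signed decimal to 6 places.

+√(3/5) ≈ +0.774597

j₁+j₂−J=1  J+j₁−j₂=3  J−j₁+j₂=0  j₁+j₂+J+1=5
(j₁±m₁, j₂±m₂, J±M) = (3,1,0,1,2,1)
P² = 12/5
sum k=0..0:
  [0] +1/2 = 1/2
S = 1/2
C² = P²·S² = 3/5 ; C = +0.774597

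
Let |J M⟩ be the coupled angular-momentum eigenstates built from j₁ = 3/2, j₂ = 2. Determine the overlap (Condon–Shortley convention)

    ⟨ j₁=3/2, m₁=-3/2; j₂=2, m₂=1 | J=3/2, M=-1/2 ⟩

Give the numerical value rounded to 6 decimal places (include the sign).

j₁+j₂−J=2  J+j₁−j₂=1  J−j₁+j₂=2  j₁+j₂+J+1=6
(j₁±m₁, j₂±m₂, J±M) = (0,3,3,1,1,2)
P² = 8/5
sum k=2..2:
  [2] +1/2 = 1/2
S = 1/2
C² = P²·S² = 2/5 ; C = +0.632456

+√(2/5) = +0.632456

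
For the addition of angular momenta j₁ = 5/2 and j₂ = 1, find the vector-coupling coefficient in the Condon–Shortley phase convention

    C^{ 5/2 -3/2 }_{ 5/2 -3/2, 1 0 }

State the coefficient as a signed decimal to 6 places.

√[6·1!4!1!/7! · 1!4!1!1!1!4!] = √(576/35)
  +(−1)^0/∏(0,1,4,1,0,0)! = 1/24  (running 1/24)
  +(−1)^1/∏(1,0,3,0,1,1)! = -1/6  (running -1/8)
⟨..|..⟩ = √(576/35)·(-1/8) = -0.507093

-0.507093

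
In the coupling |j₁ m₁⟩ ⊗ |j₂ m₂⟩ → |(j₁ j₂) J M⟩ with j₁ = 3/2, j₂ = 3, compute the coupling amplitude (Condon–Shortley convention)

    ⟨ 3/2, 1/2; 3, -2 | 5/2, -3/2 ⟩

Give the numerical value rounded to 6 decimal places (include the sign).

+0.267261

j₁+j₂−J=2  J+j₁−j₂=1  J−j₁+j₂=4  j₁+j₂+J+1=8
(j₁±m₁, j₂±m₂, J±M) = (2,1,1,5,1,4)
P² = 288/7
sum k=0..1:
  [0] +1/12 = 1/12
  [1] −1/24 = -1/24
S = 1/24
C² = P²·S² = 1/14 ; C = +0.267261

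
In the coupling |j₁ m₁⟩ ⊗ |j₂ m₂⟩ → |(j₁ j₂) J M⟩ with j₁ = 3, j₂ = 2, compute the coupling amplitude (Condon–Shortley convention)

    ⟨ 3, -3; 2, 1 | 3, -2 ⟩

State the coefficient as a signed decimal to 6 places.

triangle: 2!·4!·2!/9! = 96/362880
(j±m)!: 0!·6!·3!·1!·1!·5! = 518400
prefactor² = (2J+1)·Δ·N² = 960
  k=2: +1/(2!·0!·4!·1!·0!·1!) = 1/48
Σ = 1/48  ⇒  CG² = 960·1/48² = 5/12
CG = +√(5/12) = +0.645497

+0.645497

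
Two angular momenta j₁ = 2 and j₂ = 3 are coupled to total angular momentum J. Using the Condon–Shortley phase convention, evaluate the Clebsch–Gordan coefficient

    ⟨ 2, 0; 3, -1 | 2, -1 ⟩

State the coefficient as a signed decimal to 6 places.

triangle: 3!*1!*3!/8! = 36/40320
(j±m)!: 2!*2!*2!*4!*1!*3! = 1152
prefactor² = (2J+1)*Δ*N² = 36/7
  k=1: −1/(1!*2!*1!*1!*0!*2!) = -1/4
  k=2: +1/(2!*1!*0!*0!*1!*3!) = 1/12
Σ = -1/6  ⇒  CG² = 36/7*(-1/6)² = 1/7
CG = −√(1/7) = -0.377964

-0.377964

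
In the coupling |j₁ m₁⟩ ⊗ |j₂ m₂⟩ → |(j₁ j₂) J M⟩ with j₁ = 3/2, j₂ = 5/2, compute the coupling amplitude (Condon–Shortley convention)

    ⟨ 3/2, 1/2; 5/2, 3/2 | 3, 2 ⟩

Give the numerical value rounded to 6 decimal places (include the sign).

-0.288675  (= −√(1/12))

triangle: 1!×2!×4!/8! = 48/40320
(j±m)!: 2!×1!×4!×1!×5!×1! = 5760
prefactor² = (2J+1)×Δ×N² = 48
  k=0: +1/(0!×1!×1!×4!×1!×0!) = 1/24
  k=1: −1/(1!×0!×0!×3!×2!×1!) = -1/12
Σ = -1/24  ⇒  CG² = 48×(-1/24)² = 1/12
CG = −√(1/12) = -0.288675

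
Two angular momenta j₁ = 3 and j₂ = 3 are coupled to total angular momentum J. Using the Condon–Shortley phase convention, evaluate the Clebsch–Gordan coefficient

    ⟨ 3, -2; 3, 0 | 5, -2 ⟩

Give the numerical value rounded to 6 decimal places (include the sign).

√[11·1!5!5!/12! · 1!5!3!3!3!7!] = √(43200)
  +(−1)^0/∏(0,1,5,3,0,2)! = 1/1440  (running 1/1440)
  +(−1)^1/∏(1,0,4,2,1,3)! = -1/288  (running -1/360)
⟨..|..⟩ = √(43200)·(-1/360) = -0.577350

−√(1/3) = -0.577350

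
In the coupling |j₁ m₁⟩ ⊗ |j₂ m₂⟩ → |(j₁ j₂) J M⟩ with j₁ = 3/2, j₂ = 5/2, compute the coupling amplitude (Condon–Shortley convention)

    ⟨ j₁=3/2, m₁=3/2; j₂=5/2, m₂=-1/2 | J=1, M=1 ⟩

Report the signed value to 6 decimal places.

+0.223607

triangle: 3!×0!×2!/6! = 12/720
(j±m)!: 3!×0!×2!×3!×2!×0! = 144
prefactor² = (2J+1)×Δ×N² = 36/5
  k=0: +1/(0!×3!×0!×2!×0!×0!) = 1/12
Σ = 1/12  ⇒  CG² = 36/5×1/12² = 1/20
CG = +√(1/20) = +0.223607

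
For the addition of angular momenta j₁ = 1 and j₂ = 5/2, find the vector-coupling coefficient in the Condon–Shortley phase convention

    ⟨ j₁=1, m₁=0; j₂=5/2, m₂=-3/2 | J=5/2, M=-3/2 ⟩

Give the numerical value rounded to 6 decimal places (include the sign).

triangle: 1!·1!·4!/7! = 24/5040
(j±m)!: 1!·1!·1!·4!·1!·4! = 576
prefactor² = (2J+1)·Δ·N² = 576/35
  k=0: +1/(0!·1!·1!·1!·0!·3!) = 1/6
  k=1: −1/(1!·0!·0!·0!·1!·4!) = -1/24
Σ = 1/8  ⇒  CG² = 576/35·1/8² = 9/35
CG = +√(9/35) = +0.507093

+0.507093  (= +√(9/35))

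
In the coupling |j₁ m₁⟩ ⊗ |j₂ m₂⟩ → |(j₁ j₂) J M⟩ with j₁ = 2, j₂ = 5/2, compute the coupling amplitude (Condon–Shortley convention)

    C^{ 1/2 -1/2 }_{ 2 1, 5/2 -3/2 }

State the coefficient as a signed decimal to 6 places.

-0.516398  (= −√(4/15))

√[2·4!0!1!/6! · 3!1!1!4!0!1!] = √(48/5)
  +(−1)^1/∏(1,3,0,0,0,1)! = -1/6  (running -1/6)
⟨..|..⟩ = √(48/5)·(-1/6) = -0.516398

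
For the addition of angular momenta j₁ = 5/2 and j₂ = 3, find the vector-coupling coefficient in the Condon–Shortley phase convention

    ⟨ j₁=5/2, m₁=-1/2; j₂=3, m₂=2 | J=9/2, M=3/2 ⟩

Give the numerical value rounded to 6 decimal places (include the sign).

-0.604815

j₁+j₂−J=1  J+j₁−j₂=4  J−j₁+j₂=5  j₁+j₂+J+1=11
(j₁±m₁, j₂±m₂, J±M) = (2,3,5,1,6,3)
P² = 345600/77
sum k=0..1:
  [0] +1/720 = 1/720
  [1] −1/96 = -1/96
S = -13/1440
C² = P²·S² = 169/462 ; C = -0.604815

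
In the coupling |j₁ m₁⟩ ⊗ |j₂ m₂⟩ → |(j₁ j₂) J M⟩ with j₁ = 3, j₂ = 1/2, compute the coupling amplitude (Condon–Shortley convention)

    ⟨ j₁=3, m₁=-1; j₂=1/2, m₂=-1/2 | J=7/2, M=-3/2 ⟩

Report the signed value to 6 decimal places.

j₁+j₂−J=0  J+j₁−j₂=6  J−j₁+j₂=1  j₁+j₂+J+1=8
(j₁±m₁, j₂±m₂, J±M) = (2,4,0,1,2,5)
P² = 11520/7
sum k=0..0:
  [0] +1/48 = 1/48
S = 1/48
C² = P²·S² = 5/7 ; C = +0.845154

+0.845154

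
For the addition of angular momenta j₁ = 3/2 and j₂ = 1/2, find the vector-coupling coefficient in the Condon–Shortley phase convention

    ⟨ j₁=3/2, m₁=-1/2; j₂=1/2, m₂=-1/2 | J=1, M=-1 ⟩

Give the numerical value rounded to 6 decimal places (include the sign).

j₁+j₂−J=1  J+j₁−j₂=2  J−j₁+j₂=0  j₁+j₂+J+1=4
(j₁±m₁, j₂±m₂, J±M) = (1,2,0,1,0,2)
P² = 1
sum k=0..0:
  [0] +1/2 = 1/2
S = 1/2
C² = P²·S² = 1/4 ; C = +0.500000

+√(1/4) ≈ +0.500000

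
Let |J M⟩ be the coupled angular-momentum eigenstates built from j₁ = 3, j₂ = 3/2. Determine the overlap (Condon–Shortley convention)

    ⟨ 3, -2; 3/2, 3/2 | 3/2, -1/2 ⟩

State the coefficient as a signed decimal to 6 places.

j₁+j₂−J=3  J+j₁−j₂=3  J−j₁+j₂=0  j₁+j₂+J+1=7
(j₁±m₁, j₂±m₂, J±M) = (1,5,3,0,1,2)
P² = 288/7
sum k=3..3:
  [3] −1/12 = -1/12
S = -1/12
C² = P²·S² = 2/7 ; C = -0.534522

−√(2/7) = -0.534522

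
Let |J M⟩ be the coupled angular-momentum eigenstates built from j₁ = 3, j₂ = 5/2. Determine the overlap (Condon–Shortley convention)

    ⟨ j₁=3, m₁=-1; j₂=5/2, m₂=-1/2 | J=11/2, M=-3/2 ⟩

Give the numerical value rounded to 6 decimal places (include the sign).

√[12·0!6!5!/12! · 2!4!2!3!4!7!] = √(1658880/11)
  +(−1)^0/∏(0,0,4,2,2,3)! = 1/576  (running 1/576)
⟨..|..⟩ = √(1658880/11)·(1/576) = +0.674200

+√(5/11) = +0.674200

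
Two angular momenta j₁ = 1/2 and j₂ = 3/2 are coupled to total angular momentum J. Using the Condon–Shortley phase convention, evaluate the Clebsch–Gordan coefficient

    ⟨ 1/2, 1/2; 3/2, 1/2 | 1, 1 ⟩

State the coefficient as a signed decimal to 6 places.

√[3·1!0!2!/4! · 1!0!2!1!2!0!] = √(1)
  +(−1)^0/∏(0,1,0,2,0,0)! = 1/2  (running 1/2)
⟨..|..⟩ = √(1)·(1/2) = +0.500000

+√(1/4) = +0.500000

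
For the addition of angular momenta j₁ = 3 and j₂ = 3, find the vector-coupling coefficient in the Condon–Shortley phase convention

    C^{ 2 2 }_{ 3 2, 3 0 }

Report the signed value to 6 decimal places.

-0.487950  (= −√(5/21))

j₁+j₂−J=4  J+j₁−j₂=2  J−j₁+j₂=2  j₁+j₂+J+1=9
(j₁±m₁, j₂±m₂, J±M) = (5,1,3,3,4,0)
P² = 960/7
sum k=1..1:
  [1] −1/24 = -1/24
S = -1/24
C² = P²·S² = 5/21 ; C = -0.487950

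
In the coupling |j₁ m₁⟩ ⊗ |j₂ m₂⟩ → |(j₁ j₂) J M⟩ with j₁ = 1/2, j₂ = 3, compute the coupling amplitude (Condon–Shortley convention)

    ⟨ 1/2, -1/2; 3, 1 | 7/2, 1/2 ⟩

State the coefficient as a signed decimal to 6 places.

+0.654654  (= +√(3/7))

j₁+j₂−J=0  J+j₁−j₂=1  J−j₁+j₂=6  j₁+j₂+J+1=8
(j₁±m₁, j₂±m₂, J±M) = (0,1,4,2,4,3)
P² = 6912/7
sum k=0..0:
  [0] +1/48 = 1/48
S = 1/48
C² = P²·S² = 3/7 ; C = +0.654654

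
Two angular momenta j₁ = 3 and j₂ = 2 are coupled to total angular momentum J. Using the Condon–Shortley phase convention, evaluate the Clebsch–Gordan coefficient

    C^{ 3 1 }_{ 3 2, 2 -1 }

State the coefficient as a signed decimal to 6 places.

triangle: 2!*4!*2!/9! = 96/362880
(j±m)!: 5!*1!*1!*3!*4!*2! = 34560
prefactor² = (2J+1)*Δ*N² = 64
  k=0: +1/(0!*2!*1!*1!*3!*1!) = 1/12
  k=1: −1/(1!*1!*0!*0!*4!*2!) = -1/48
Σ = 1/16  ⇒  CG² = 64*1/16² = 1/4
CG = +√(1/4) = +0.500000

+√(1/4) = +0.500000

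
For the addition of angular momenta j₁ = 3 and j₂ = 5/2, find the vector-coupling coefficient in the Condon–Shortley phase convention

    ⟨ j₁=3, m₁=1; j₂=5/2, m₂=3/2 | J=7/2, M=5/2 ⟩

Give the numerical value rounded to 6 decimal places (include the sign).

triangle: 2!*4!*3!/10! = 288/3628800
(j±m)!: 4!*2!*4!*1!*6!*1! = 829440
prefactor² = (2J+1)*Δ*N² = 18432/35
  k=1: −1/(1!*1!*1!*3!*3!*0!) = -1/36
  k=2: +1/(2!*0!*0!*2!*4!*1!) = 1/96
Σ = -5/288  ⇒  CG² = 18432/35*(-5/288)² = 10/63
CG = −√(10/63) = -0.398410

−√(10/63) = -0.398410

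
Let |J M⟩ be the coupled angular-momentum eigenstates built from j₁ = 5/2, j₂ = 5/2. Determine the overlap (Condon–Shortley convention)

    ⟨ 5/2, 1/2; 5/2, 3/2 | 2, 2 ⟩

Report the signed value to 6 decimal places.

+√(9/28) = +0.566947

triangle: 3!×2!×2!/8! = 24/40320
(j±m)!: 3!×2!×4!×1!×4!×0! = 6912
prefactor² = (2J+1)×Δ×N² = 144/7
  k=2: +1/(2!×1!×0!×2!×2!×0!) = 1/8
Σ = 1/8  ⇒  CG² = 144/7×1/8² = 9/28
CG = +√(9/28) = +0.566947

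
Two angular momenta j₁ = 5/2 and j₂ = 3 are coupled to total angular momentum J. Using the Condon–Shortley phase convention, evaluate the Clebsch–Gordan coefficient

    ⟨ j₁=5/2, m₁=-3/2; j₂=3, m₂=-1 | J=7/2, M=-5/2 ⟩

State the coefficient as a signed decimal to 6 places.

√[8·2!3!4!/10! · 1!4!2!4!1!6!] = √(18432/35)
  +(−1)^1/∏(1,1,3,1,0,3)! = -1/36  (running -1/36)
  +(−1)^2/∏(2,0,2,0,1,4)! = 1/96  (running -5/288)
⟨..|..⟩ = √(18432/35)·(-5/288) = -0.398410

−√(10/63) = -0.398410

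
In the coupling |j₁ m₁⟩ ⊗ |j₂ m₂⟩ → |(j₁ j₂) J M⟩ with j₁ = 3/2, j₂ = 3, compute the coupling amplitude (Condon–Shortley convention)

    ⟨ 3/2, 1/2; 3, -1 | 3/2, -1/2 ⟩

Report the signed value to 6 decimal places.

√[4·3!0!3!/7! · 2!1!2!4!1!2!] = √(192/35)
  +(−1)^1/∏(1,2,0,1,0,2)! = -1/4  (running -1/4)
⟨..|..⟩ = √(192/35)·(-1/4) = -0.585540

−√(12/35) = -0.585540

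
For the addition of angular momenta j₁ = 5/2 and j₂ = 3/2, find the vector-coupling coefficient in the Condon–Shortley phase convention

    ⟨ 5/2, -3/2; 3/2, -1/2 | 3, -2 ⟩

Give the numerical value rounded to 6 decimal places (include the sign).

-0.288675

√[7·1!4!2!/8! · 1!4!1!2!1!5!] = √(48)
  +(−1)^0/∏(0,1,4,1,0,1)! = 1/24  (running 1/24)
  +(−1)^1/∏(1,0,3,0,1,2)! = -1/12  (running -1/24)
⟨..|..⟩ = √(48)·(-1/24) = -0.288675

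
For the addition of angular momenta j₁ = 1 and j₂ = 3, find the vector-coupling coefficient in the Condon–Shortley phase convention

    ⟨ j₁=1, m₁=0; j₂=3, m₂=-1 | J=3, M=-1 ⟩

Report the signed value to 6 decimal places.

j₁+j₂−J=1  J+j₁−j₂=1  J−j₁+j₂=5  j₁+j₂+J+1=8
(j₁±m₁, j₂±m₂, J±M) = (1,1,2,4,2,4)
P² = 48
sum k=0..1:
  [0] +1/12 = 1/12
  [1] −1/24 = -1/24
S = 1/24
C² = P²·S² = 1/12 ; C = +0.288675

+√(1/12) ≈ +0.288675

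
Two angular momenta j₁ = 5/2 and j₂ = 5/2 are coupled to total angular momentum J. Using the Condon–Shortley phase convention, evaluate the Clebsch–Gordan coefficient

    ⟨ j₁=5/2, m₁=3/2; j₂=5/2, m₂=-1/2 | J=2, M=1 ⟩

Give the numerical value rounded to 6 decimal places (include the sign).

−√(1/7) ≈ -0.377964

√[5·3!2!2!/8! · 4!1!2!3!3!1!] = √(36/7)
  +(−1)^0/∏(0,3,1,2,1,0)! = 1/12  (running 1/12)
  +(−1)^1/∏(1,2,0,1,2,1)! = -1/4  (running -1/6)
⟨..|..⟩ = √(36/7)·(-1/6) = -0.377964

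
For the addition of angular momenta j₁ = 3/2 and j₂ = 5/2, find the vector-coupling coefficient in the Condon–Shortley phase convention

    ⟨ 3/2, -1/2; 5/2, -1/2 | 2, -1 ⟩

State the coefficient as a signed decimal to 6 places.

j₁+j₂−J=2  J+j₁−j₂=1  J−j₁+j₂=3  j₁+j₂+J+1=7
(j₁±m₁, j₂±m₂, J±M) = (1,2,2,3,1,3)
P² = 12/7
sum k=1..2:
  [1] −1/2 = -1/2
  [2] +1/12 = 1/12
S = -5/12
C² = P²·S² = 25/84 ; C = -0.545545

−√(25/84) ≈ -0.545545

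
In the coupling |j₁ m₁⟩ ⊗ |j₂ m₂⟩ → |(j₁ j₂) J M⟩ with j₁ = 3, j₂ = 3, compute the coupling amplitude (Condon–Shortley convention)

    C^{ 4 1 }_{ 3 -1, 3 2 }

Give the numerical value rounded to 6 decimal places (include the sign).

+0.455842

√[9·2!4!4!/11! · 2!4!5!1!5!3!] = √(82944/77)
  +(−1)^1/∏(1,1,3,4,1,0)! = -1/144  (running -1/144)
  +(−1)^2/∏(2,0,2,3,2,1)! = 1/48  (running 1/72)
⟨..|..⟩ = √(82944/77)·(1/72) = +0.455842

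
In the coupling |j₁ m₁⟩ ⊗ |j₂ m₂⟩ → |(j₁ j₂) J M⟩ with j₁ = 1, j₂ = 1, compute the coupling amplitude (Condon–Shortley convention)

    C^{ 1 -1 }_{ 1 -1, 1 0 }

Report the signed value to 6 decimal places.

√[3·1!1!1!/4! · 0!2!1!1!0!2!] = √(1/2)
  +(−1)^1/∏(1,0,1,0,0,1)! = -1  (running -1)
⟨..|..⟩ = √(1/2)·(-1) = -0.707107

−√(1/2) ≈ -0.707107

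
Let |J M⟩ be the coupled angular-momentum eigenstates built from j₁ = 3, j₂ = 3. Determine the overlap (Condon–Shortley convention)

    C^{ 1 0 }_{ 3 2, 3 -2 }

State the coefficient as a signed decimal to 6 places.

√[3·5!1!1!/8! · 5!1!1!5!1!1!] = √(900/7)
  +(−1)^0/∏(0,5,1,1,0,0)! = 1/120  (running 1/120)
  +(−1)^1/∏(1,4,0,0,1,1)! = -1/24  (running -1/30)
⟨..|..⟩ = √(900/7)·(-1/30) = -0.377964

-0.377964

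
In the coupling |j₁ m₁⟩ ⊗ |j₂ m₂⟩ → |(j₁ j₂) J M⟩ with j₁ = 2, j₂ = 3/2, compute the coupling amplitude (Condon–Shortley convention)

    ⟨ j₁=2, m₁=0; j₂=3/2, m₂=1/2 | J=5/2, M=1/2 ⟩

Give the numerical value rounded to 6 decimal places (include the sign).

−√(3/35) ≈ -0.292770

√[6·1!3!2!/7! · 2!2!2!1!3!2!] = √(48/35)
  +(−1)^0/∏(0,1,2,2,1,0)! = 1/4  (running 1/4)
  +(−1)^1/∏(1,0,1,1,2,1)! = -1/2  (running -1/4)
⟨..|..⟩ = √(48/35)·(-1/4) = -0.292770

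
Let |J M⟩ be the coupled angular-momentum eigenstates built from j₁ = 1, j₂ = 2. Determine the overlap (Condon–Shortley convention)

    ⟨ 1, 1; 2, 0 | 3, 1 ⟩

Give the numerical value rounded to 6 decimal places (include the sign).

triangle: 0!*2!*4!/7! = 48/5040
(j±m)!: 2!*0!*2!*2!*4!*2! = 384
prefactor² = (2J+1)*Δ*N² = 128/5
  k=0: +1/(0!*0!*0!*2!*2!*2!) = 1/8
Σ = 1/8  ⇒  CG² = 128/5*1/8² = 2/5
CG = +√(2/5) = +0.632456

+0.632456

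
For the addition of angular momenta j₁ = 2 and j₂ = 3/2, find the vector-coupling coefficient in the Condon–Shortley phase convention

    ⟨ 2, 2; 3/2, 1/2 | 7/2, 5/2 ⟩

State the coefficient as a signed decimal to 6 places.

triangle: 0!×4!×3!/8! = 144/40320
(j±m)!: 4!×0!×2!×1!×6!×1! = 34560
prefactor² = (2J+1)×Δ×N² = 6912/7
  k=0: +1/(0!×0!×0!×2!×4!×1!) = 1/48
Σ = 1/48  ⇒  CG² = 6912/7×1/48² = 3/7
CG = +√(3/7) = +0.654654

+√(3/7) ≈ +0.654654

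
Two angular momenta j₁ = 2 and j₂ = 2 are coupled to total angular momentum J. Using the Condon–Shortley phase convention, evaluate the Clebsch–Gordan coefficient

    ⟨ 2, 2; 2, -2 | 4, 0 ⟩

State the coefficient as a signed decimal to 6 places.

+√(1/70) = +0.119523

j₁+j₂−J=0  J+j₁−j₂=4  J−j₁+j₂=4  j₁+j₂+J+1=9
(j₁±m₁, j₂±m₂, J±M) = (4,0,0,4,4,4)
P² = 165888/35
sum k=0..0:
  [0] +1/576 = 1/576
S = 1/576
C² = P²·S² = 1/70 ; C = +0.119523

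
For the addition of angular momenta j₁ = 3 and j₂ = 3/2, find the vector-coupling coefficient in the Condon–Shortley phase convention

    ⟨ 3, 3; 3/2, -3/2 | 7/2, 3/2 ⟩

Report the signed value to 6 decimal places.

triangle: 1!*5!*2!/9! = 240/362880
(j±m)!: 6!*0!*0!*3!*5!*2! = 1036800
prefactor² = (2J+1)*Δ*N² = 38400/7
  k=0: +1/(0!*1!*0!*0!*5!*2!) = 1/240
Σ = 1/240  ⇒  CG² = 38400/7*1/240² = 2/21
CG = +√(2/21) = +0.308607

+0.308607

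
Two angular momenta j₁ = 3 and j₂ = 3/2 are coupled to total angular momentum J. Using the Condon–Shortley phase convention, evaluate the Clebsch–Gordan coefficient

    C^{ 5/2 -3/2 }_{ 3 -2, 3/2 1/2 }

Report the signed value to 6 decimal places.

+0.267261

triangle: 2!·4!·1!/8! = 48/40320
(j±m)!: 1!·5!·2!·1!·1!·4! = 5760
prefactor² = (2J+1)·Δ·N² = 288/7
  k=1: −1/(1!·1!·4!·1!·0!·0!) = -1/24
  k=2: +1/(2!·0!·3!·0!·1!·1!) = 1/12
Σ = 1/24  ⇒  CG² = 288/7·1/24² = 1/14
CG = +√(1/14) = +0.267261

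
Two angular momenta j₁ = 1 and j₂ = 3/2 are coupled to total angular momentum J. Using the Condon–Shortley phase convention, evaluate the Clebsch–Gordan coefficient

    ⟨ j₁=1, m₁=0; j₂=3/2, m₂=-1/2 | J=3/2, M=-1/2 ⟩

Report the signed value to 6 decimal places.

+√(1/15) ≈ +0.258199

triangle: 1!×1!×2!/5! = 2/120
(j±m)!: 1!×1!×1!×2!×1!×2! = 4
prefactor² = (2J+1)×Δ×N² = 4/15
  k=0: +1/(0!×1!×1!×1!×0!×1!) = 1
  k=1: −1/(1!×0!×0!×0!×1!×2!) = -1/2
Σ = 1/2  ⇒  CG² = 4/15×1/2² = 1/15
CG = +√(1/15) = +0.258199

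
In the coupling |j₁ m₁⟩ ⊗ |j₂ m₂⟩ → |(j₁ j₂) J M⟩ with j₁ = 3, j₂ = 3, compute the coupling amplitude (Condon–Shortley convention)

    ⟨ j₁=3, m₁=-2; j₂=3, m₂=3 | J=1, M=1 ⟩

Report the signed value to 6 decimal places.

√[3·5!1!1!/8! · 1!5!6!0!2!0!] = √(10800/7)
  +(−1)^5/∏(5,0,0,1,1,0)! = -1/120  (running -1/120)
⟨..|..⟩ = √(10800/7)·(-1/120) = -0.327327

-0.327327  (= −√(3/28))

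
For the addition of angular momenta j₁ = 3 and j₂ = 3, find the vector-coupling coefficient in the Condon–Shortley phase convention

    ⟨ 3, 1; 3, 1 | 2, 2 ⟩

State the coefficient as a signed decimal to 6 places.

+0.534522  (= +√(2/7))

triangle: 4!*2!*2!/9! = 96/362880
(j±m)!: 4!*2!*4!*2!*4!*0! = 55296
prefactor² = (2J+1)*Δ*N² = 512/7
  k=2: +1/(2!*2!*0!*2!*2!*0!) = 1/16
Σ = 1/16  ⇒  CG² = 512/7*1/16² = 2/7
CG = +√(2/7) = +0.534522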